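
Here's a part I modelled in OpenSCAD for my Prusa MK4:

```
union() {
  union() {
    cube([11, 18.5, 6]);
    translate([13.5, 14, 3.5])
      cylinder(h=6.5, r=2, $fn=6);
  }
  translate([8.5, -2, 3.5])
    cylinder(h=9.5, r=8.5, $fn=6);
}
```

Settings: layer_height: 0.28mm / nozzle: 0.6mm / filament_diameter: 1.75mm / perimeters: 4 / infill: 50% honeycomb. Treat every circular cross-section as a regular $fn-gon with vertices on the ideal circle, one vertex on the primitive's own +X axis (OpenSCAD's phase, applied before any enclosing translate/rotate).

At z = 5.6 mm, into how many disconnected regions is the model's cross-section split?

2

At z = 5.6 mm: the cube (footprint 11×18.5) is included at this height; the r=2 cylinder at (13.5, 14) contributes a regular 6-gon of circumradius 2; Combining (union): the 2 present regions are separate (no shared area or edge), so areas and boundary lengths simply add and each stays a separate island — 2 connected regions; the cylinder at (8.5, -2): section is a regular 6-gon, circumradius r=8.5; Combining (union): the regions partially overlap (shared area 44.49 mm²), so overlapping operands fuse into one piece — 2 connected regions. The result has 2 disconnected regions.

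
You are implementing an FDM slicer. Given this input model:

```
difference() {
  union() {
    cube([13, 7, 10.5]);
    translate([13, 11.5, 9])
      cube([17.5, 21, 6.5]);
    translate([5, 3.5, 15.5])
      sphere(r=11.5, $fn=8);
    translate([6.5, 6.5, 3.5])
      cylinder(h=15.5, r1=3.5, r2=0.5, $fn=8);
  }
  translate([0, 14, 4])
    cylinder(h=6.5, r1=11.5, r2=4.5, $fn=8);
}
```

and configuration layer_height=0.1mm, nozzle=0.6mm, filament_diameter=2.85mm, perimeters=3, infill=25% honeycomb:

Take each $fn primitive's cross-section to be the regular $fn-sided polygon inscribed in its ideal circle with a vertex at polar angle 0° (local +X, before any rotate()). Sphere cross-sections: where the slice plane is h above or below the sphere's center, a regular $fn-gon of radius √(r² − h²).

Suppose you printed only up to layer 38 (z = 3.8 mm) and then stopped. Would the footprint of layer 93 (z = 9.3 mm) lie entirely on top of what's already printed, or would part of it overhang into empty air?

part overhangs

Compare the two slices. At z = 3.8: the cube (footprint 13×7) is included at this height (area 91.00 mm²); the cube at (13, 11.5) is not intersected at this z (z outside [9, 15.5]); the sphere at (5, 3.5) is not intersected at this z (|z−center|=11.700 > r=11.5); the cone at (6.5, 6.5): at t=0.019 of its height the radius interpolates to r₁+(r₂−r₁)t = 3.442, giving a regular 8-gon of that circumradius (area = (8/2)·3.442²·sin(360°/8) = 33.51 mm²); Taking the union: the regions partially overlap — summed areas 124.51 mm² minus the doubly-counted overlap 20.09 mm² gives 104.42 mm² — area = 104.42 mm²; the cone at (0, 14) is absent (z outside [4, 10.5]); Taking the first minus the rest: none of the subtracted shapes is present at this height, so the result so far is unchanged — area = 104.42 mm². At z = 9.3: the cube (footprint 13×7) is included at this height (area 91.00 mm²); the 17.5×21 cube at (13, 11.5) contributes its full rectangle (area 367.50 mm²); the r=11.5 sphere at (5, 3.5) contributes a regular 8-gon of circumradius √(11.5²−6.2²) = 9.686 (area = (8/2)·9.686²·sin(360°/8) = 265.33 mm²); the cone at (6.5, 6.5): at t=0.374 of its height the radius interpolates to r₁+(r₂−r₁)t = 2.377, giving a regular 8-gon of that circumradius (area = (8/2)·2.377²·sin(360°/8) = 15.99 mm²); Combining (union): the regions partially overlap — summed areas 739.82 mm² minus the doubly-counted overlap 106.99 mm² gives 632.83 mm² — area = 632.83 mm²; the cone at (0, 14): at t=0.815 of its height the radius interpolates to r₁+(r₂−r₁)t = 5.792, giving a regular 8-gon of that circumradius (area = (8/2)·5.792²·sin(360°/8) = 94.90 mm²); After the difference (first − rest): starting from the result so far (632.83 mm²), the cone at (0, 14) partially overlaps it — only the 18.22 mm² overlap (of its 94.90 mm²) is removed, clipping the outline — area = 614.61 mm². Checking containment: at z = 9.3 the cross-section extends beyond the z = 3.8 cross-section by about 510.20 mm².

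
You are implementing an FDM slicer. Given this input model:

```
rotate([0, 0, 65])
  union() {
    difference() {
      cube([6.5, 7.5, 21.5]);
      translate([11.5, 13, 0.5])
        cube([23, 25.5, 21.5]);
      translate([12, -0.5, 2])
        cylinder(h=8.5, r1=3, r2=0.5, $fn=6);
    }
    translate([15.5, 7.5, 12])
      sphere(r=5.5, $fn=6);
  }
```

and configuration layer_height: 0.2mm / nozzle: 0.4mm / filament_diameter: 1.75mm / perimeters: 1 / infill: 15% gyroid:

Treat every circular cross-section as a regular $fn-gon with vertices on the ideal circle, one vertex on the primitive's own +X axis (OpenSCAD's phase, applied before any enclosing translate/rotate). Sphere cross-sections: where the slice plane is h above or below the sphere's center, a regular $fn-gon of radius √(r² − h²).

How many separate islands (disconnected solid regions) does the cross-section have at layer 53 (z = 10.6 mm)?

2

At z = 10.6 mm: the cube (footprint 6.5×7.5) is included at this height; the cube at (11.5, 13) is present — its section is the full 23×25.5 rectangle; the cone at (12, -0.5) is not intersected at this z (z outside [2, 10.5]); After the difference (first − rest): starting from the 6.5×7.5 cube, the 23×25.5 cube at (11.5, 13) misses the remaining region (no effect) — 1 connected region; the r=5.5 sphere at (15.5, 7.5) contributes a regular 6-gon of circumradius √(5.5²−1.4²) = 5.319; Merging all regions: the 2 present regions are separate (no shared area or edge), so areas and boundary lengths simply add and each stays a separate island — 2 connected regions; (rotated 65° about Z; rotation is an isometry so areas/perimeters/island counts are preserved). Overall, the cross-section has 2 separate islands. Island count = 2.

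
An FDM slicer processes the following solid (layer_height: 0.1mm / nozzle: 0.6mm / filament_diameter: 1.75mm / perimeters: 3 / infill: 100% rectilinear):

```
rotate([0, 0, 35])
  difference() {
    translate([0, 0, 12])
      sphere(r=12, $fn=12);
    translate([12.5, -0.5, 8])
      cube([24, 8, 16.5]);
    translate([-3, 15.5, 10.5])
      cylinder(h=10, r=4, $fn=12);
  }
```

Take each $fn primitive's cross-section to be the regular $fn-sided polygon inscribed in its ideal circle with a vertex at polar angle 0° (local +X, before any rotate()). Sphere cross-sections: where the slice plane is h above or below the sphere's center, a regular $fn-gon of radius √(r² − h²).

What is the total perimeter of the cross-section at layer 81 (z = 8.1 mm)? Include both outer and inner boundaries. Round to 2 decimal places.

70.49 mm

At z = 8.1 mm: the sphere: section is a regular 12-gon, circumradius = √(r²−h²) = √(12²−3.9²) = 11.349 (perimeter = 2·12·11.349·sin(180°/12) = 70.49 mm); the 24×8 cube at (12.5, -0.5) contributes its full rectangle (perimeter 64.00 mm); the cylinder at (-3, 15.5) is not intersected at this z (z outside [10.5, 20.5]); After the difference (first − rest): starting from the r=12 sphere, the 24×8 cube at (12.5, -0.5) misses the remaining region (no effect) — boundary = 70.49 mm; (rotated 35° about Z; rotation is an isometry so areas/perimeters/island counts are preserved). Overall, the cross-section is a single solid region. Total boundary length (outer) = 70.49 mm.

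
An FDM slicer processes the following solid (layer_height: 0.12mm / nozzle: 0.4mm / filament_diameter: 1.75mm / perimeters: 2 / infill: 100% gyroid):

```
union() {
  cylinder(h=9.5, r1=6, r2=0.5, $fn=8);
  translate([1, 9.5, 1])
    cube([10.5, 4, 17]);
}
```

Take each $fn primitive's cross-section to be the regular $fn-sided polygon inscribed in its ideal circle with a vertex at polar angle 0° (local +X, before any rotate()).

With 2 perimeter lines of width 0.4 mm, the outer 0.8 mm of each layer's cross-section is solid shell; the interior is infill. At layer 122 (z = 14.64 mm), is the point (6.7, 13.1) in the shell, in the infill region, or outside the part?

At z = 14.64 mm: the cone is not intersected at this z (z outside [0, 9.5]); the 10.5×4 cube at (1, 9.5) contributes its full rectangle; Merging all regions: only the 10.5×4 cube at (1, 9.5) is present, so the union is just that shape — 1 connected region. Overall, the cross-section is a single solid region. The nearest boundary edge runs (11.50, 13.50)→(1.00, 13.50); distance from the point to it = 0.40 mm. The point is inside the cross-section, 0.40 mm from the nearest boundary — within the 0.8 mm shell band (2 × 0.4).

shell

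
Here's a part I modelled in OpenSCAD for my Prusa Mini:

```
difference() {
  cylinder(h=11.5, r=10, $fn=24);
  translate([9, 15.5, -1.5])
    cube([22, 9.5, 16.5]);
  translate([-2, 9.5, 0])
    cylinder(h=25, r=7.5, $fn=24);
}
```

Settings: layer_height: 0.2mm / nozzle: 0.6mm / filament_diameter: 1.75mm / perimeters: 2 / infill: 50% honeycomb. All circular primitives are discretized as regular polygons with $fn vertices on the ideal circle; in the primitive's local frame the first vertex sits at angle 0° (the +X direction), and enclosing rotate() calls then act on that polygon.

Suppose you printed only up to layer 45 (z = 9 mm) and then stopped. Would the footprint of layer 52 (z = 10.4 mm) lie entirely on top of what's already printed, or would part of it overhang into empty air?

entirely on top

Compare the two slices. At z = 9: the r=10 cylinder gives a regular 24-gon of circumradius 10 (constant along its height) (area = (24/2)·10.000²·sin(360°/24) = 310.58 mm²); the cube at (9, 15.5) (footprint 22×9.5) is included at this height (area 209.00 mm²); the cylinder at (-2, 9.5): section is a regular 24-gon, circumradius r=7.5 (area = (24/2)·7.500²·sin(360°/24) = 174.70 mm²); Subtracting the remaining from the first: starting from the r=10 cylinder (310.58 mm²), the 22×9.5 cube at (9, 15.5) misses the remaining region (no effect); the r=7.5 cylinder at (-2, 9.5) partially overlaps it — only the 76.50 mm² overlap (of its 174.70 mm²) is removed, clipping the outline — area = 234.08 mm². At z = 10.4: the r=10 cylinder gives a regular 24-gon of circumradius 10 (constant along its height) (area = (24/2)·10.000²·sin(360°/24) = 310.58 mm²); the cube at (9, 15.5) (footprint 22×9.5) is included at this height (area 209.00 mm²); the r=7.5 cylinder at (-2, 9.5) contributes a regular 24-gon of circumradius 7.5 (area = (24/2)·7.500²·sin(360°/24) = 174.70 mm²); Subtracting the remaining from the first: starting from the r=10 cylinder (310.58 mm²), the 22×9.5 cube at (9, 15.5) misses the remaining region (no effect); the r=7.5 cylinder at (-2, 9.5) partially overlaps it — only the 76.50 mm² overlap (of its 174.70 mm²) is removed, clipping the outline — area = 234.08 mm². Checking containment: the cross-section at z = 10.4 is a subset of the cross-section at z = 9.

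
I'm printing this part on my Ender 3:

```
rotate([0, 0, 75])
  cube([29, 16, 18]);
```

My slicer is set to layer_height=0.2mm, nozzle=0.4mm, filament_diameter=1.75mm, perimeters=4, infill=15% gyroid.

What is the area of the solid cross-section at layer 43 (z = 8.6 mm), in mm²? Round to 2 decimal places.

464.00 mm²

At z = 8.6 mm: the cube (footprint 29×16) is included at this height (area 464.00 mm²); (rotated 75° about Z; rotation is an isometry so areas/perimeters/island counts are preserved). Overall, the cross-section is a single solid region. Net area = 464.00 mm².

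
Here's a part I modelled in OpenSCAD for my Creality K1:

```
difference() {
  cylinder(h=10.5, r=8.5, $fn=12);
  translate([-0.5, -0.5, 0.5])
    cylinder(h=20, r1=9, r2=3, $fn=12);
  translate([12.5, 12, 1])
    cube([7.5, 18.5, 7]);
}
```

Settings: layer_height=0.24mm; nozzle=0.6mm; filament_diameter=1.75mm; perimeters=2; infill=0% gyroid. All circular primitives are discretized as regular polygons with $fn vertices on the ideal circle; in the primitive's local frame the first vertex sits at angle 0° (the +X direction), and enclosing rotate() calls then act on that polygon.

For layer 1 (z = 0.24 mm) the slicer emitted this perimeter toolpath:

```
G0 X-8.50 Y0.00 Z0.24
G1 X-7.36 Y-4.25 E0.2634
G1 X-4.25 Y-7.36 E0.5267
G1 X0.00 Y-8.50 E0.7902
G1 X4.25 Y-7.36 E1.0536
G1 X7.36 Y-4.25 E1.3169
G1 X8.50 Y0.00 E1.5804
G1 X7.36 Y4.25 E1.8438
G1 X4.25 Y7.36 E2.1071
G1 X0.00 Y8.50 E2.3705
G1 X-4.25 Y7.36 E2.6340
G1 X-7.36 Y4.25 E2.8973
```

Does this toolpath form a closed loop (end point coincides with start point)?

Start point (G0): (-8.50, 0.00). End point (last G1): the path does not return to the start — open.

no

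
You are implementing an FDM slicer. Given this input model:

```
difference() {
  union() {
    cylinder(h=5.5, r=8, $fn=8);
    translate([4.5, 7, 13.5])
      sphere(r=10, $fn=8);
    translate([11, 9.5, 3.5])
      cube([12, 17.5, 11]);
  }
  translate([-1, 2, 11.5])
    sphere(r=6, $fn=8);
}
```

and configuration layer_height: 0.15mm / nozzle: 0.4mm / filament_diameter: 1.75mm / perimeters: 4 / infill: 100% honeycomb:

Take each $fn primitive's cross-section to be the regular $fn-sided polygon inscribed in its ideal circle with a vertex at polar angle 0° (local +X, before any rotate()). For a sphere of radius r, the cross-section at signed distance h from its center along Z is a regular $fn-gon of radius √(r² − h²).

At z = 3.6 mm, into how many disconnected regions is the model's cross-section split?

2

At z = 3.6 mm: the r=8 cylinder contributes a regular 8-gon of circumradius 8; the sphere at (4.5, 7): section is a regular 8-gon, circumradius = √(r²−h²) = √(10²−9.9²) = 1.411; the cube at (11, 9.5) is present — its section is the full 12×17.5 rectangle; Taking the union: the regions partially overlap (shared area 0.80 mm²), so overlapping operands fuse into one piece — 2 connected regions; the sphere at (-1, 2) is absent (|z−center|=7.900 > r=6); Taking the first minus the rest: none of the subtracted shapes is present at this height, so the result so far is unchanged — 2 connected regions. The result has 2 disconnected regions.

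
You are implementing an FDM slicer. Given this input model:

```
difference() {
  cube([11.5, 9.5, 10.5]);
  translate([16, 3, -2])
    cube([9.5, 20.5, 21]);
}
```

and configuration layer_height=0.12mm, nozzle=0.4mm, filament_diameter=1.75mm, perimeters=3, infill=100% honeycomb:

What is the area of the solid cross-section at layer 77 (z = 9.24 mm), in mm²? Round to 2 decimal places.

At z = 9.24 mm: the cube is present — its section is the full 11.5×9.5 rectangle (area 109.25 mm²); the cube at (16, 3) is present — its section is the full 9.5×20.5 rectangle (area 194.75 mm²); Taking the first minus the rest: starting from the 11.5×9.5 cube (109.25 mm²), the 9.5×20.5 cube at (16, 3) misses the remaining region (no effect) — area = 109.25 mm². Overall, the cross-section is a single solid region. Net area = 109.25 mm².

109.25 mm²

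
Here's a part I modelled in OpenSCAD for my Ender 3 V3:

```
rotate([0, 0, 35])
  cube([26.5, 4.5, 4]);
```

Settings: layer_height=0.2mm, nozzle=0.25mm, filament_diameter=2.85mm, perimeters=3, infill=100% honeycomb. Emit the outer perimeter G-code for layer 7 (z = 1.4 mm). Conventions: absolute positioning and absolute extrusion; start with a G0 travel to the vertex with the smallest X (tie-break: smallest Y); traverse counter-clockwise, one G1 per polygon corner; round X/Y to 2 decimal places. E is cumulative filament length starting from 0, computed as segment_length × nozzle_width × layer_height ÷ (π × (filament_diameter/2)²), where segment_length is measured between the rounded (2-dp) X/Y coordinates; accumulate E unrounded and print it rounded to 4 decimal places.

At z = 1.4 mm: the cube is present — its section is the full 26.5×4.5 rectangle; (rotated 35° about Z; rotation is an isometry so areas/perimeters/island counts are preserved). The outline is a single polygon with 4 vertices. Extrusion per mm of travel: 0.25 × 0.2 / (π × 1.425²) = 0.007838. Accumulating E over each segment gives final E = 0.4860.

G0 X-2.58 Y3.69 Z1.40
G1 X0.00 Y0.00 E0.0353
G1 X21.71 Y15.20 E0.2430
G1 X19.13 Y18.89 E0.2783
G1 X-2.58 Y3.69 E0.4860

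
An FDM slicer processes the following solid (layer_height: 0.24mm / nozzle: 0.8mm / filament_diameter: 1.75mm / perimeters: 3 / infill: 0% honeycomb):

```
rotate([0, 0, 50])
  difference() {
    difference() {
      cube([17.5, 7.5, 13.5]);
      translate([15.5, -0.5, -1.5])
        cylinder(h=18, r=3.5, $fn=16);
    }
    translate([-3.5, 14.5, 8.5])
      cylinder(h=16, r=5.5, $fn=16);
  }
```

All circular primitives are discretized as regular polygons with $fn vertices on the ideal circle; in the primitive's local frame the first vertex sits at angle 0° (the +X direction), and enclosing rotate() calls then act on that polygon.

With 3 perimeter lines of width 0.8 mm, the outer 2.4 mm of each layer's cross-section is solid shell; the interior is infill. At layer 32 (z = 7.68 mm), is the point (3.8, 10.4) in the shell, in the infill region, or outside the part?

infill

At z = 7.68 mm: the cube is present — its section is the full 17.5×7.5 rectangle; the cylinder at (15.5, -0.5): section is a regular 16-gon, circumradius r=3.5; Taking the first minus the rest: starting from the 17.5×7.5 cube, the r=3.5 cylinder at (15.5, -0.5) partially overlaps it — only the 13.15 mm² overlap (of its 37.50 mm²) is removed, clipping the outline — 1 connected region; the cylinder at (-3.5, 14.5) does not reach this height (z outside [8.5, 24.5]); Taking the first minus the rest: none of the subtracted shapes is present at this height, so that combined region is unchanged — 1 connected region; (whole slice rotated 50° about Z — lengths, areas and connectivity unchanged). Overall, the cross-section is a single solid region. Undo the 50° rotation: the query point maps to (10.409, 3.774) in the un-rotated model frame. The nearest boundary edge runs (14.16, 2.73)→(13.03, 1.97); distance from the point to it = 3.17 mm. The point is inside the cross-section and 3.17 mm from the nearest boundary — more than the 2.4 mm shell width (3 × 0.8), so it's in the infill interior.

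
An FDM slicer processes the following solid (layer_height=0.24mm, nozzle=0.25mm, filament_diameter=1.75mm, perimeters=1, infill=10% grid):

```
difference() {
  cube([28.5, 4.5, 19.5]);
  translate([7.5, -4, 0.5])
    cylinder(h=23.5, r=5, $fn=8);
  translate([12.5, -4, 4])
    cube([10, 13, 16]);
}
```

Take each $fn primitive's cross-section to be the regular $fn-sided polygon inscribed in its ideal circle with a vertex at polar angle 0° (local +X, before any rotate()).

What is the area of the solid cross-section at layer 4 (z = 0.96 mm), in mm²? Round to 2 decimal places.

125.84 mm²

At z = 0.96 mm: the 28.5×4.5 cube contributes its full rectangle (area 128.25 mm²); the cylinder at (7.5, -4): section is a regular 8-gon, circumradius r=5 (area = (8/2)·5.000²·sin(360°/8) = 70.71 mm²); the cube at (12.5, -4) is not intersected at this z (z outside [4, 20]); Subtracting the remaining from the first: starting from the 28.5×4.5 cube (128.25 mm²), the r=5 cylinder at (7.5, -4) partially overlaps it — only the 2.41 mm² overlap (of its 70.71 mm²) is removed, clipping the outline — area = 125.84 mm². Overall, the cross-section is a single solid region. Net area = 125.84 mm².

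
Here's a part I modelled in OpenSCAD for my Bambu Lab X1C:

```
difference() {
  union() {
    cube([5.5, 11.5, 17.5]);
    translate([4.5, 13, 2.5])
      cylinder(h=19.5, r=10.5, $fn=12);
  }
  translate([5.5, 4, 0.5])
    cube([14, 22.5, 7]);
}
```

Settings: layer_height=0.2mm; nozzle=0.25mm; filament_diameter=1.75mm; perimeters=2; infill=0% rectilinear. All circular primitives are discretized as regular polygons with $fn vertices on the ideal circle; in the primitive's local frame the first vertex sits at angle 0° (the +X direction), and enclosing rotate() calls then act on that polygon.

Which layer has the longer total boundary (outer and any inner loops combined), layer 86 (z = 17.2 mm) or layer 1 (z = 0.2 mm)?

Layer 86 (z = 17.2): the 5.5×11.5 cube contributes its full rectangle (perimeter 34.00 mm); the r=10.5 cylinder at (4.5, 13) contributes a regular 12-gon of circumradius 10.5 (perimeter = 2·12·10.500·sin(180°/12) = 65.22 mm); Merging all regions: the regions partially overlap (shared area 46.65 mm²), so the edge portions inside another operand are dropped and the merged outline is re-measured after clipping — boundary = 71.50 mm; the cube at (5.5, 4) does not reach this height (z outside [0.5, 7.5]); Subtracting the remaining from the first: none of the subtracted shapes is present at this height, so that combined region is unchanged — boundary = 71.50 mm. So its perimeter = 71.50 mm. Layer 1 (z = 0.2): the 5.5×11.5 cube contributes its full rectangle (perimeter 34.00 mm); the cylinder at (4.5, 13) is not intersected at this z (z outside [2.5, 22]); Combining (union): only the 5.5×11.5 cube is present, so the union is just that shape — boundary = 34.00 mm; the cube at (5.5, 4) is not intersected at this z (z outside [0.5, 7.5]); Taking the first minus the rest: none of the subtracted shapes is present at this height, so that combined region is unchanged — boundary = 34.00 mm. So its perimeter = 34.00 mm. Layer 86 is larger (71.50 vs 34.00 mm).

layer 86 (z = 17.2 mm)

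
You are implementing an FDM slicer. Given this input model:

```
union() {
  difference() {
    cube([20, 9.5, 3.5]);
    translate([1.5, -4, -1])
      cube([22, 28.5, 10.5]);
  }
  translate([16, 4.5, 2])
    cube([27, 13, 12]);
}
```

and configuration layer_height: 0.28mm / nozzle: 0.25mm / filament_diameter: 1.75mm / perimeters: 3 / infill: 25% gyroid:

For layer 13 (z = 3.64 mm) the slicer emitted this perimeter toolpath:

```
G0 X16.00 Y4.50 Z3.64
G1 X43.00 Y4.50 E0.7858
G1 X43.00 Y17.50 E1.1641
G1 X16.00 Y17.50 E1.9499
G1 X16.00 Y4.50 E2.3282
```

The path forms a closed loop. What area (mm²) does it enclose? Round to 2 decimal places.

Apply the shoelace formula to the sequence of (X, Y) vertices; enclosed area = 351.00 mm².

351.00 mm²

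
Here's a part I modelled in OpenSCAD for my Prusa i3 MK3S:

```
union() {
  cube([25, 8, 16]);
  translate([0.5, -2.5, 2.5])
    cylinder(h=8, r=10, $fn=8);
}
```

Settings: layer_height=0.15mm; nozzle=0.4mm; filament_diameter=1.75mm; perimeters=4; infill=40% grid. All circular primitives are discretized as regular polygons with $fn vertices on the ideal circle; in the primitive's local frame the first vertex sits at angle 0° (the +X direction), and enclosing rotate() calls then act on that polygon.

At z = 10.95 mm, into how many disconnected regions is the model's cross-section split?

At z = 10.95 mm: the cube is present — its section is the full 25×8 rectangle; the cylinder at (0.5, -2.5) is absent (z outside [2.5, 10.5]); Merging all regions: only the 25×8 cube is present, so the union is just that shape — 1 connected region. The result has 1 disconnected region.

1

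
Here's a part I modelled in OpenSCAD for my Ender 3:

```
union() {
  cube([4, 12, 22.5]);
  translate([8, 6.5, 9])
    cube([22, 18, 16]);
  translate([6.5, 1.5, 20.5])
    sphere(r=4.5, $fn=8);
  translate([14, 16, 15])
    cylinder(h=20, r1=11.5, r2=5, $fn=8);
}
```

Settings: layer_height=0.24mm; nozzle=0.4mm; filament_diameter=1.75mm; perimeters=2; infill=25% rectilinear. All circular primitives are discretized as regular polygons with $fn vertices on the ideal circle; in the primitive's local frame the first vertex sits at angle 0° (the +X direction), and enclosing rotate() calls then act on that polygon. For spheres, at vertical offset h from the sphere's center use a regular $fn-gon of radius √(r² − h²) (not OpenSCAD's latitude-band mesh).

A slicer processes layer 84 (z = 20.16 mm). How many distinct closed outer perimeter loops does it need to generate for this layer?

2

At z = 20.16 mm: the 4×12 cube contributes its full rectangle; the cube at (8, 6.5) (footprint 22×18) is included at this height; the sphere at (6.5, 1.5): section is a regular 8-gon, circumradius = √(r²−h²) = √(4.5²−0.34²) = 4.487; the cone at (14, 16): at t=0.258 of its height the radius interpolates to r₁+(r₂−r₁)t = 9.823, giving a regular 8-gon of that circumradius; Taking the union: the regions partially overlap (shared area 241.77 mm²), so overlapping operands fuse into one piece — 2 connected regions. The result has 2 disconnected regions.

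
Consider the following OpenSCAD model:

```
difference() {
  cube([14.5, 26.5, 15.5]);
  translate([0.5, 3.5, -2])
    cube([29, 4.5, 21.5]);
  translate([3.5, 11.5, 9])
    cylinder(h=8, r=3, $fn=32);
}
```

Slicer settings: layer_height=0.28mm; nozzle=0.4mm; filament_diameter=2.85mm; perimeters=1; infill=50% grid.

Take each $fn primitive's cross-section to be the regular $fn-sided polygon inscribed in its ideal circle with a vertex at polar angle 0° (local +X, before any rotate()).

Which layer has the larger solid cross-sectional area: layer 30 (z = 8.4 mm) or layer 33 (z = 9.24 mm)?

Layer 30 (z = 8.4): the 14.5×26.5 cube contributes its full rectangle (area 384.25 mm²); the cube at (0.5, 3.5) (footprint 29×4.5) is included at this height (area 130.50 mm²); the cylinder at (3.5, 11.5) is absent (z outside [9, 17]); Taking the first minus the rest: starting from the 14.5×26.5 cube (384.25 mm²), the 29×4.5 cube at (0.5, 3.5) partially overlaps it — only the 63.00 mm² overlap (of its 130.50 mm²) is removed, clipping the outline — area = 321.25 mm². So its area = 321.25 mm². Layer 33 (z = 9.24): the cube (footprint 14.5×26.5) is included at this height (area 384.25 mm²); the 29×4.5 cube at (0.5, 3.5) contributes its full rectangle (area 130.50 mm²); the r=3 cylinder at (3.5, 11.5) gives a regular 32-gon of circumradius 3 (constant along its height) (area = (32/2)·3.000²·sin(360°/32) = 28.09 mm²); After the difference (first − rest): starting from the 14.5×26.5 cube (384.25 mm²), the 29×4.5 cube at (0.5, 3.5) partially overlaps it — only the 63.00 mm² overlap (of its 130.50 mm²) is removed, clipping the outline; the r=3 cylinder at (3.5, 11.5) lies wholly inside it (removes its full 28.09 mm² and its 18.82 mm outline becomes a hole wall) — area = 293.16 mm². So its area = 293.16 mm². Layer 30 is larger (321.25 vs 293.16 mm²).

layer 30 (z = 8.4 mm)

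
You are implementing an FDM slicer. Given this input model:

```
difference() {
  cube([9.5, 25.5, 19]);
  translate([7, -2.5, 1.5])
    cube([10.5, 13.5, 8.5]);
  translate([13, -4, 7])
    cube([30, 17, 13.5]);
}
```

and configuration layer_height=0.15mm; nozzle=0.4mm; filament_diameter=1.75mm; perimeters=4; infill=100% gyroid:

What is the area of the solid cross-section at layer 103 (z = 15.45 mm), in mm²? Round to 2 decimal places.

At z = 15.45 mm: the cube (footprint 9.5×25.5) is included at this height (area 242.25 mm²); the cube at (7, -2.5) is absent (z outside [1.5, 10]); the cube at (13, -4) is present — its section is the full 30×17 rectangle (area 510.00 mm²); Subtracting the remaining from the first: starting from the 9.5×25.5 cube (242.25 mm²), the 30×17 cube at (13, -4) misses the remaining region (no effect) — area = 242.25 mm². Overall, the cross-section is a single solid region. Net area = 242.25 mm².

242.25 mm²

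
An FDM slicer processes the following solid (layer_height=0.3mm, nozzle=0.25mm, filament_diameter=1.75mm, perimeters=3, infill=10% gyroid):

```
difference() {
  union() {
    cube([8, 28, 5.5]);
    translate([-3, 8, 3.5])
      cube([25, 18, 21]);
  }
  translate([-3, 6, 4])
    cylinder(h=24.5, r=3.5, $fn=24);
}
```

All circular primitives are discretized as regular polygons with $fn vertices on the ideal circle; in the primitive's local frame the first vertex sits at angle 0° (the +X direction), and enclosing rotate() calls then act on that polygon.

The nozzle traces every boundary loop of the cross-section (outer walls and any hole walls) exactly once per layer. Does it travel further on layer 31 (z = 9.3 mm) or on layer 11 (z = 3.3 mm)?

Layer 31 (z = 9.3): the cube does not reach this height (z outside [0, 5.5]); the 25×18 cube at (-3, 8) contributes its full rectangle (perimeter 86.00 mm); Merging all regions: only the 25×18 cube at (-3, 8) is present, so the union is just that shape — boundary = 86.00 mm; the cylinder at (-3, 6): section is a regular 24-gon, circumradius r=3.5 (perimeter = 2·24·3.500·sin(180°/24) = 21.93 mm); After the difference (first − rest): starting from that combined region, the r=3.5 cylinder at (-3, 6) partially overlaps it — only the 2.96 mm² overlap (of its 38.05 mm²) is removed, clipping the outline — boundary = 85.00 mm. So its perimeter = 85.00 mm. Layer 11 (z = 3.3): the 8×28 cube contributes its full rectangle (perimeter 72.00 mm); the cube at (-3, 8) is not intersected at this z (z outside [3.5, 24.5]); Merging all regions: only the 8×28 cube is present, so the union is just that shape — boundary = 72.00 mm; the cylinder at (-3, 6) does not reach this height (z outside [4, 28.5]); Subtracting the remaining from the first: none of the subtracted shapes is present at this height, so the result so far is unchanged — boundary = 72.00 mm. So its perimeter = 72.00 mm. Layer 31 is larger (85.00 vs 72.00 mm).

layer 31 (z = 9.3 mm)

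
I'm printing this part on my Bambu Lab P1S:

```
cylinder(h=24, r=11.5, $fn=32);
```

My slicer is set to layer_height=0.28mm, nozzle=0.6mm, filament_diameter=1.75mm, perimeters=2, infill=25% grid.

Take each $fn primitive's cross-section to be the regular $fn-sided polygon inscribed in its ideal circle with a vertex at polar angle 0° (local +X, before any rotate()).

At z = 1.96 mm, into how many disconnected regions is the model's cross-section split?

1

At z = 1.96 mm: the r=11.5 cylinder gives a regular 32-gon of circumradius 11.5 (constant along its height). The result has 1 disconnected region.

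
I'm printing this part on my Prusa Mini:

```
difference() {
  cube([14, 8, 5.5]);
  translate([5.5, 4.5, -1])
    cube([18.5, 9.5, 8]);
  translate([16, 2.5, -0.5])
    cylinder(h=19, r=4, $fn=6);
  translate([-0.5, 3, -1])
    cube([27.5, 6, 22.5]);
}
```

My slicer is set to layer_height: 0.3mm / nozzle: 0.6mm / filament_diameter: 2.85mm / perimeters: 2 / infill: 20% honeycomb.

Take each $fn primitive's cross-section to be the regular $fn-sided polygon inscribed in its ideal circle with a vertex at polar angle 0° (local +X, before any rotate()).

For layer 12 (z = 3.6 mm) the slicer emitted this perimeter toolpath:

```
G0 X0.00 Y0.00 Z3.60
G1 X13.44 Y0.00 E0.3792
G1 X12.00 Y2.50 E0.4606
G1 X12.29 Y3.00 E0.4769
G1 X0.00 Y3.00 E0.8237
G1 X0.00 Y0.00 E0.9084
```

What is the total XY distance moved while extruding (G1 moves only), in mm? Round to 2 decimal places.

32.19 mm

Sum the Euclidean lengths of each G1 segment: total = 32.19 mm.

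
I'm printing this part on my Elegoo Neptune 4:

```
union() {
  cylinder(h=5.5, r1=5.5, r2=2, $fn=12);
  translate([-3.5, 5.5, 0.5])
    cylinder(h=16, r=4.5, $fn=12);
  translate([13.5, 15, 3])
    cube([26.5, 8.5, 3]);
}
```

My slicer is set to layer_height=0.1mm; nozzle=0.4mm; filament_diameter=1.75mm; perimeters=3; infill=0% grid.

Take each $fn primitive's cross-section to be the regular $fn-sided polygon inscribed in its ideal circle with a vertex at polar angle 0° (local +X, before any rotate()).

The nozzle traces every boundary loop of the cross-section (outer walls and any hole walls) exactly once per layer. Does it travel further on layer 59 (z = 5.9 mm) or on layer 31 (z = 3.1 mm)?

Layer 59 (z = 5.9): the cone is absent (z outside [0, 5.5]); the cylinder at (-3.5, 5.5): section is a regular 12-gon, circumradius r=4.5 (perimeter = 2·12·4.500·sin(180°/12) = 27.95 mm); the 26.5×8.5 cube at (13.5, 15) contributes its full rectangle (perimeter 70.00 mm); Combining (union): the 2 present regions are separate (no shared area or edge), so areas and boundary lengths simply add and each stays a separate island — boundary = 97.95 mm. So its perimeter = 97.95 mm. Layer 31 (z = 3.1): the cone: at t=0.564 of its height the radius interpolates to r₁+(r₂−r₁)t = 3.527, giving a regular 12-gon of that circumradius (perimeter = 2·12·3.527·sin(180°/12) = 21.91 mm); the r=4.5 cylinder at (-3.5, 5.5) contributes a regular 12-gon of circumradius 4.5 (perimeter = 2·12·4.500·sin(180°/12) = 27.95 mm); the 26.5×8.5 cube at (13.5, 15) contributes its full rectangle (perimeter 70.00 mm); Merging all regions: the regions partially overlap (shared area 3.90 mm²), so the edge portions inside another operand are dropped and the merged outline is re-measured after clipping — boundary = 110.48 mm. So its perimeter = 110.48 mm. Layer 31 is larger (110.48 vs 97.95 mm).

layer 31 (z = 3.1 mm)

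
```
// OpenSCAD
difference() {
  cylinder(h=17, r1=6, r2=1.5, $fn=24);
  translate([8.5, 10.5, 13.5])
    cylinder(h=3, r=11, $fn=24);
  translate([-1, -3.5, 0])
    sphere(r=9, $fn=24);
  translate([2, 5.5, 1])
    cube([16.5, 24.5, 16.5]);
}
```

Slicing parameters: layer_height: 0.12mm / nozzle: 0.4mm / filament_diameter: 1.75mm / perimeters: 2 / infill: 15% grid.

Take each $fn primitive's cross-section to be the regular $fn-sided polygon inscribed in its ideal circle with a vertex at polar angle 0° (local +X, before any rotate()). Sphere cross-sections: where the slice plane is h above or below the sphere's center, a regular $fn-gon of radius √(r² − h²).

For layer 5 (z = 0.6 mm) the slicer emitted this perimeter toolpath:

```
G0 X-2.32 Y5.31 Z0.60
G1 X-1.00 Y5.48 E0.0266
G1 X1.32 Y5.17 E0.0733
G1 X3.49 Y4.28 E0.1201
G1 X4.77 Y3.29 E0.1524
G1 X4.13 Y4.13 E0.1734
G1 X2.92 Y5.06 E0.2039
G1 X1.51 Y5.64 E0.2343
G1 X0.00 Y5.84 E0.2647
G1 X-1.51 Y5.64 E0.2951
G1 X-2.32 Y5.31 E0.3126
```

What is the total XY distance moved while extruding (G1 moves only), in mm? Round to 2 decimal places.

Sum the Euclidean lengths of each G1 segment: total = 15.66 mm.

15.66 mm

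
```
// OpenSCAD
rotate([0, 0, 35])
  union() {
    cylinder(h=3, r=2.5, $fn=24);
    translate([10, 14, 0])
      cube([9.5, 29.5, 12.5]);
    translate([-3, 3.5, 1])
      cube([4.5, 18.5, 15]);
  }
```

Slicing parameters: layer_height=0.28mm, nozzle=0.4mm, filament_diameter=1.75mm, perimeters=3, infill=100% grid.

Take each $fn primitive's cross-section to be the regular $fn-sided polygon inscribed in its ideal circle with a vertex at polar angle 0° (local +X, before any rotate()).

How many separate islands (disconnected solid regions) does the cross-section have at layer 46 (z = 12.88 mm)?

At z = 12.88 mm: the cylinder is absent (z outside [0, 3]); the cube at (10, 14) is absent (z outside [0, 12.5]); the 4.5×18.5 cube at (-3, 3.5) contributes its full rectangle; Combining (union): only the 4.5×18.5 cube at (-3, 3.5) is present, so the union is just that shape — 1 connected region; (rotated 35° about Z; rotation is an isometry so areas/perimeters/island counts are preserved). Overall, the cross-section is a single solid region. Island count = 1.

1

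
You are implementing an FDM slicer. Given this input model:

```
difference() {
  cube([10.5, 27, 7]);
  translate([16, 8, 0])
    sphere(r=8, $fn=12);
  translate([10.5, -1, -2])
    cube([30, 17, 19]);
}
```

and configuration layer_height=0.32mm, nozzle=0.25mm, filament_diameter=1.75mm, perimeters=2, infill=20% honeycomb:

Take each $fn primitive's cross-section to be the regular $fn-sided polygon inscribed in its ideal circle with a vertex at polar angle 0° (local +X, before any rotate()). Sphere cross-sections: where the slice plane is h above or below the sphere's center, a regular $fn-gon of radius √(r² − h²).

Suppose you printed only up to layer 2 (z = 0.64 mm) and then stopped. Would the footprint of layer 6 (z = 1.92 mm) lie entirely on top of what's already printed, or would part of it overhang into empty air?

part overhangs

Compare the two slices. At z = 0.64: the cube is present — its section is the full 10.5×27 rectangle (area 283.50 mm²); the r=8 sphere at (16, 8) contributes a regular 12-gon of circumradius √(8²−0.64²) = 7.974 (area = (12/2)·7.974²·sin(360°/12) = 190.77 mm²); the cube at (10.5, -1) is present — its section is the full 30×17 rectangle (area 510.00 mm²); Taking the first minus the rest: starting from the 10.5×27 cube (283.50 mm²), the r=8 sphere at (16, 8) partially overlaps it — only the 17.45 mm² overlap (of its 190.77 mm²) is removed, clipping the outline; the 30×17 cube at (10.5, -1) misses the remaining region (no effect) — area = 266.05 mm². At z = 1.92: the 10.5×27 cube contributes its full rectangle (area 283.50 mm²); the sphere at (16, 8): section is a regular 12-gon, circumradius = √(r²−h²) = √(8²−1.92²) = 7.766 (area = (12/2)·7.766²·sin(360°/12) = 180.94 mm²); the cube at (10.5, -1) is present — its section is the full 30×17 rectangle (area 510.00 mm²); After the difference (first − rest): starting from the 10.5×27 cube (283.50 mm²), the r=8 sphere at (16, 8) partially overlaps it — only the 15.06 mm² overlap (of its 180.94 mm²) is removed, clipping the outline; the 30×17 cube at (10.5, -1) misses the remaining region (no effect) — area = 268.44 mm². Checking containment: at z = 1.92 the cross-section extends beyond the z = 0.64 cross-section by about 2.39 mm².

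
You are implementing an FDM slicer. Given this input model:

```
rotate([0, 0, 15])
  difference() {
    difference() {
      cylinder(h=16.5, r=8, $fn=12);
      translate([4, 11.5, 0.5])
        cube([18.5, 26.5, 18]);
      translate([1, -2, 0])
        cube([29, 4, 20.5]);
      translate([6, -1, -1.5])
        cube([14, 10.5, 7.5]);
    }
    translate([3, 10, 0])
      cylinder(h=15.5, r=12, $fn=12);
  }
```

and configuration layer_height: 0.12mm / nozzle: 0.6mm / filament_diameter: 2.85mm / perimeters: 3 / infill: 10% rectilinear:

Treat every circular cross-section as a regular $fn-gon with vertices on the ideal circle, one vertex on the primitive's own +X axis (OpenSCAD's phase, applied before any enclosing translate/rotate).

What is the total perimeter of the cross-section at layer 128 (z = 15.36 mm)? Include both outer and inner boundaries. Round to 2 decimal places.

43.37 mm

At z = 15.36 mm: the cylinder: section is a regular 12-gon, circumradius r=8 (perimeter = 2·12·8.000·sin(180°/12) = 49.69 mm); the 18.5×26.5 cube at (4, 11.5) contributes its full rectangle (perimeter 90.00 mm); the cube at (1, -2) (footprint 29×4) is included at this height (perimeter 66.00 mm); the cube at (6, -1) does not reach this height (z outside [-1.5, 6]); Subtracting the remaining from the first: starting from the r=8 cylinder, the 18.5×26.5 cube at (4, 11.5) misses the remaining region (no effect); the 29×4 cube at (1, -2) partially overlaps it — only the 26.93 mm² overlap (of its 116.00 mm²) is removed, clipping the outline — boundary = 62.48 mm; the r=12 cylinder at (3, 10) gives a regular 12-gon of circumradius 12 (constant along its height) (perimeter = 2·12·12.000·sin(180°/12) = 74.54 mm); After the difference (first − rest): starting from that combined region, the r=12 cylinder at (3, 10) partially overlaps it — only the 77.95 mm² overlap (of its 432.00 mm²) is removed, clipping the outline — boundary = 43.37 mm; (whole slice rotated 15° about Z — lengths, areas and connectivity unchanged). Overall, the cross-section is a single solid region. Total boundary length (outer) = 43.37 mm.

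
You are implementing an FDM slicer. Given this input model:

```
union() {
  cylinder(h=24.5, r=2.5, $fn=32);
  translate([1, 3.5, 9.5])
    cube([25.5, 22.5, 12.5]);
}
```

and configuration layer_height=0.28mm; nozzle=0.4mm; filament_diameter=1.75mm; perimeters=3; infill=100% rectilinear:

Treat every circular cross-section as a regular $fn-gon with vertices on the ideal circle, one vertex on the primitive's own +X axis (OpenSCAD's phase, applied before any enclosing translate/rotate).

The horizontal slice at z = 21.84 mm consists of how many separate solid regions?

2

At z = 21.84 mm: the r=2.5 cylinder gives a regular 32-gon of circumradius 2.5 (constant along its height); the 25.5×22.5 cube at (1, 3.5) contributes its full rectangle; Combining (union): the 2 present regions are separate (no shared area or edge), so areas and boundary lengths simply add and each stays a separate island — 2 connected regions. The result has 2 disconnected regions.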